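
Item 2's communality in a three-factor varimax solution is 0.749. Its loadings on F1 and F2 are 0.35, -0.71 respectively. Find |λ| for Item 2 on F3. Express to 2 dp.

0.35

Under orthogonal rotation h² = Σλ², so λ_F3² = h² − (0.6266) = 0.749 − 0.6266 = 0.1224.
|λ| = √0.1224 = 0.3499.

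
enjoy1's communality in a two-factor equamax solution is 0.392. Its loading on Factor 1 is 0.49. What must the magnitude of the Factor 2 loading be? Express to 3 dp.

Under orthogonal rotation h² = Σλ², so λ_Factor 2² = h² − (0.2401) = 0.392 − 0.2401 = 0.1519.
|λ| = √0.1519 = 0.3897.

0.390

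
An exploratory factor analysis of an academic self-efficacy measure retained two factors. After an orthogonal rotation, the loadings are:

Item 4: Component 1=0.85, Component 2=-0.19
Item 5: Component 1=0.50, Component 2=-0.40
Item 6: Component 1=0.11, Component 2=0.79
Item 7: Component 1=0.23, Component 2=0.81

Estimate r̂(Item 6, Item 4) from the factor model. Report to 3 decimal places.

-0.057

r̂ = Σ λ_i·λ_j across factors = (0.11)(0.85) + (0.79)(-0.19)
  = +0.0935 -0.1501 = -0.0566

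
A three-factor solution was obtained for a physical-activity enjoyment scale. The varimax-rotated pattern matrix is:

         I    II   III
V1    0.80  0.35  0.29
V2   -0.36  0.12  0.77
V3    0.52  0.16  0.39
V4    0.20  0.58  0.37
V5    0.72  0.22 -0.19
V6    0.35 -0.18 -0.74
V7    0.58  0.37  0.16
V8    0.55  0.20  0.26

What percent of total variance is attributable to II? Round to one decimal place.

9.5%

SS loadings for II = 0.35² + 0.12² + 0.16² + 0.58² + 0.22² + (-0.18)² + 0.37² + 0.20² = 0.7566
With 8 standardized items, total variance = 8. Proportion = 0.7566/8 = 0.0946 → 9.46%.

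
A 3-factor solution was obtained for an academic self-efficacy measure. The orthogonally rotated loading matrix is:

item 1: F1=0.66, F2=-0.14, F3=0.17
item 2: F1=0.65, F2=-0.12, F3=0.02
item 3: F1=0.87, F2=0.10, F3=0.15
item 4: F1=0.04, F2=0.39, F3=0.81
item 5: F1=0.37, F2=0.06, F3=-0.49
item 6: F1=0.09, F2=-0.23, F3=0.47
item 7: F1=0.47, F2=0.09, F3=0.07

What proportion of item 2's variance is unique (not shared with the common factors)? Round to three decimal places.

h² = 0.65² + (-0.12)² + 0.02² = 0.4225 + 0.0144 + 0.0004 = 0.4373
Uniqueness u² = 1 − h² = 1 − 0.4373 = 0.5627

0.563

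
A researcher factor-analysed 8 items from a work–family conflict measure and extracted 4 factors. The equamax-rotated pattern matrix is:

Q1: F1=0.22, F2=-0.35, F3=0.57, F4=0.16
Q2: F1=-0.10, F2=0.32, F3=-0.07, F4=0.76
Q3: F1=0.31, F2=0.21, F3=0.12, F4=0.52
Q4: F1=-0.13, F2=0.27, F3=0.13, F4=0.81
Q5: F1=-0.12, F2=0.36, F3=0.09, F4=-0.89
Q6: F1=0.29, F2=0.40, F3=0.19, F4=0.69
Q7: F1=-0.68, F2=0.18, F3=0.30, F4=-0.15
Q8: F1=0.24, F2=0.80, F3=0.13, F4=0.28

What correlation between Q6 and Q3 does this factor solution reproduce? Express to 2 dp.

r̂ = Σ λ_i·λ_j across factors = (0.29)(0.31) + (0.40)(0.21) + (0.19)(0.12) + (0.69)(0.52)
  = +0.0899 +0.0840 +0.0228 +0.3588 = 0.5555

0.56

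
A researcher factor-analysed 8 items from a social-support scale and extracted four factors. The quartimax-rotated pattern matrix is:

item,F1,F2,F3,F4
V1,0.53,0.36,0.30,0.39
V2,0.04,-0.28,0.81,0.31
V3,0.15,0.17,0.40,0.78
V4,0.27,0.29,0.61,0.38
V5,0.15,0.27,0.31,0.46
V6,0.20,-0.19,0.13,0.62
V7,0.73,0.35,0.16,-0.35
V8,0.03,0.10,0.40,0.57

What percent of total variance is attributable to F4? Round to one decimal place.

25.6%

SS loadings for F4 = 0.39² + 0.31² + 0.78² + 0.38² + 0.46² + 0.62² + (-0.35)² + 0.57² = 2.0444
With 8 standardized items, total variance = 8. Proportion = 2.0444/8 = 0.2555 → 25.55%.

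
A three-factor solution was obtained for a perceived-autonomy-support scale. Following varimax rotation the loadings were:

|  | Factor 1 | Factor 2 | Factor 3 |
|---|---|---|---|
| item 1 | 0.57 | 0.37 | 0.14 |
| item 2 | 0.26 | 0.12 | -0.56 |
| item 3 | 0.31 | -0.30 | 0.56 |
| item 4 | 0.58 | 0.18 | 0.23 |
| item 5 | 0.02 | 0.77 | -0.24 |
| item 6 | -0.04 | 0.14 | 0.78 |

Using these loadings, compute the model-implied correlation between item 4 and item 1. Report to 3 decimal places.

0.429

r̂ = Σ λ_i·λ_j across factors = (0.58)(0.57) + (0.18)(0.37) + (0.23)(0.14)
  = +0.3306 +0.0666 +0.0322 = 0.4294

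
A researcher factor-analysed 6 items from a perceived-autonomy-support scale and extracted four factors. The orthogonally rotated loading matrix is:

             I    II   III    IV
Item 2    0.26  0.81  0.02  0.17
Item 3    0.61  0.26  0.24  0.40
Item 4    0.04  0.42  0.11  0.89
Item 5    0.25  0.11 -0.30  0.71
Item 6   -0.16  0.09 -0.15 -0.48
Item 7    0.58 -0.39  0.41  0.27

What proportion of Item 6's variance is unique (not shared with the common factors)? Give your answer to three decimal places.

0.713

h² = (-0.16)² + 0.09² + (-0.15)² + (-0.48)² = 0.0256 + 0.0081 + 0.0225 + 0.2304 = 0.2866
Uniqueness u² = 1 − h² = 1 − 0.2866 = 0.7134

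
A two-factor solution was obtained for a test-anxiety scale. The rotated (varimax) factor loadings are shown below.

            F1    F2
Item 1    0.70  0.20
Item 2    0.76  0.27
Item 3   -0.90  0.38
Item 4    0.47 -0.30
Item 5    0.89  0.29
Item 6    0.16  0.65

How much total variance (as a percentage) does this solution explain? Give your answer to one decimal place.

SS loadings by factor: 2.9162, 0.8539; total = 3.7701.
Total variance with 6 standardized items is 6, so the solution explains 3.7701/6 = 0.6283 = 62.84%.

62.8%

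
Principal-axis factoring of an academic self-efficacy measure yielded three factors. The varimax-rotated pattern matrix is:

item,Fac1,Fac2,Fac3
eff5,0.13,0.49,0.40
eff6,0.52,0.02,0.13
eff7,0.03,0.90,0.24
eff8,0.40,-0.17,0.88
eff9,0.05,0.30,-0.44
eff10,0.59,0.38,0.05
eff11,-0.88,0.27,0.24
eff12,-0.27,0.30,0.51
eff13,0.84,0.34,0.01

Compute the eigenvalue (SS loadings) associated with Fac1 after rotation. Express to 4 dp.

2.3517

SS loadings for Fac1 = 0.13² + 0.52² + 0.03² + 0.40² + 0.05² + 0.59² + (-0.88)² + (-0.27)² + 0.84² = 0.0169 + 0.2704 + 0.0009 + 0.1600 + 0.0025 + 0.3481 + 0.7744 + 0.0729 + 0.7056 = 2.3517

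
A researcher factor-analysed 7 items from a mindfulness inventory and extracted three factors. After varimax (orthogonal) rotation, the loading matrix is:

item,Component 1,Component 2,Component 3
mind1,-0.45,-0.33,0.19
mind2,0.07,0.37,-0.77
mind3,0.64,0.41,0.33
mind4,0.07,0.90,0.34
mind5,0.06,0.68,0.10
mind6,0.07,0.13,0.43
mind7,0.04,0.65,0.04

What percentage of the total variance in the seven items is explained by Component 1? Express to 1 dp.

9.0%

SS loadings for Component 1 = (-0.45)² + 0.07² + 0.64² + 0.07² + 0.06² + 0.07² + 0.04² = 0.6320
With 7 standardized items, total variance = 7. Proportion = 0.6320/7 = 0.0903 → 9.03%.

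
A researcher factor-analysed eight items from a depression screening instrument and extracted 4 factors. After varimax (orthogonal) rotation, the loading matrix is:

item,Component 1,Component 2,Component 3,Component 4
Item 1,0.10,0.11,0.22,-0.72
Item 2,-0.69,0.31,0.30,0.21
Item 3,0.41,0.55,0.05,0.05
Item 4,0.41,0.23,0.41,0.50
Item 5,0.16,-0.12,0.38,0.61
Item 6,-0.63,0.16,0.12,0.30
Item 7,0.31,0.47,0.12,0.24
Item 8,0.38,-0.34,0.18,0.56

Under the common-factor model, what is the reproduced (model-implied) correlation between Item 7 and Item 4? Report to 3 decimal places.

r̂ = Σ λ_i·λ_j across factors = (0.31)(0.41) + (0.47)(0.23) + (0.12)(0.41) + (0.24)(0.50)
  = +0.1271 +0.1081 +0.0492 +0.1200 = 0.4044

0.404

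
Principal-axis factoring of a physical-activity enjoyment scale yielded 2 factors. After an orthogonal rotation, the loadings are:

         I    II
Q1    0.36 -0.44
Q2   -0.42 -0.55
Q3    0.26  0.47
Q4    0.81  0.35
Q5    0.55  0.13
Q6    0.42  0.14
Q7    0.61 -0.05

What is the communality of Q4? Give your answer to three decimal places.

0.779

h² = 0.81² + 0.35² = 0.6561 + 0.1225 = 0.7786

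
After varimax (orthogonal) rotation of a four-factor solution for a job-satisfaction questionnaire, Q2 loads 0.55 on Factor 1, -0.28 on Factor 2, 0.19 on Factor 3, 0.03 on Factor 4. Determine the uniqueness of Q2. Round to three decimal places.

0.582

h² = 0.55² + (-0.28)² + 0.19² + 0.03² = 0.3025 + 0.0784 + 0.0361 + 0.0009 = 0.4179
Uniqueness u² = 1 − h² = 1 − 0.4179 = 0.5821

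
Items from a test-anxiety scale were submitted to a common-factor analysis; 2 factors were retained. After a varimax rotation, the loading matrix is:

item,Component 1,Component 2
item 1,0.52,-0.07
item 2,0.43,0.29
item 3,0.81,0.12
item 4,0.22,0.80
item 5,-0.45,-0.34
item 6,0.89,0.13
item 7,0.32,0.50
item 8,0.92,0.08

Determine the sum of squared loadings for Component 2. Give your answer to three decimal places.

1.132

SS loadings for Component 2 = (-0.07)² + 0.29² + 0.12² + 0.80² + (-0.34)² + 0.13² + 0.50² + 0.08² = 0.0049 + 0.0841 + 0.0144 + 0.6400 + 0.1156 + 0.0169 + 0.2500 + 0.0064 = 1.1323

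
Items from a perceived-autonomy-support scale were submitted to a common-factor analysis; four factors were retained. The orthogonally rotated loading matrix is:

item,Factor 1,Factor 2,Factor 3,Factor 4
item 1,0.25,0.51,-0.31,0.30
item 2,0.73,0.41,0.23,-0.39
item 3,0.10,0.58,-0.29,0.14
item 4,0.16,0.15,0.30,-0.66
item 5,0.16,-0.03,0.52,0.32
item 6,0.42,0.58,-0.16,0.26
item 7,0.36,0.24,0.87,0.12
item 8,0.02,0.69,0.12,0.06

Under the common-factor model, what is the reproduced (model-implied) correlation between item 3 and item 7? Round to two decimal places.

-0.06

r̂ = Σ λ_i·λ_j across factors = (0.10)(0.36) + (0.58)(0.24) + (-0.29)(0.87) + (0.14)(0.12)
  = +0.0360 +0.1392 -0.2523 +0.0168 = -0.0603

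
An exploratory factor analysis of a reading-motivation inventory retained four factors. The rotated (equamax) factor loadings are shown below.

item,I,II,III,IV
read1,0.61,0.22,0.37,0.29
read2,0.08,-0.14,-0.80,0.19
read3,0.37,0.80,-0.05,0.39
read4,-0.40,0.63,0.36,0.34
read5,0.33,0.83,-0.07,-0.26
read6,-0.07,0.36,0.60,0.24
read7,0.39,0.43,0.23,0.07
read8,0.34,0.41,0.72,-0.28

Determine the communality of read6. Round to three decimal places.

0.552

h² = (-0.07)² + 0.36² + 0.60² + 0.24² = 0.0049 + 0.1296 + 0.3600 + 0.0576 = 0.5521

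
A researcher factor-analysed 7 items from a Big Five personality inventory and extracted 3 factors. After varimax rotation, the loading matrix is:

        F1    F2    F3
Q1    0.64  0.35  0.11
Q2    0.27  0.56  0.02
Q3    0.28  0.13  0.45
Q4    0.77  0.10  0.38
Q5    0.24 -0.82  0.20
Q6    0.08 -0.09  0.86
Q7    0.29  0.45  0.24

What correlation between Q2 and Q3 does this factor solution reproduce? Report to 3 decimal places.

r̂ = Σ λ_i·λ_j across factors = (0.27)(0.28) + (0.56)(0.13) + (0.02)(0.45)
  = +0.0756 +0.0728 +0.0090 = 0.1574

0.157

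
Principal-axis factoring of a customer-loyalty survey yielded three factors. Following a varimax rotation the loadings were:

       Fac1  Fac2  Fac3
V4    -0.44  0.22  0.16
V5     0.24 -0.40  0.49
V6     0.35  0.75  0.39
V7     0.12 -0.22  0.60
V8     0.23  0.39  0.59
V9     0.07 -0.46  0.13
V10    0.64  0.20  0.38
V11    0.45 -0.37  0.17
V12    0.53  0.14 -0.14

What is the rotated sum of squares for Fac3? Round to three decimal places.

SS loadings for Fac3 = 0.16² + 0.49² + 0.39² + 0.60² + 0.59² + 0.13² + 0.38² + 0.17² + (-0.14)² = 0.0256 + 0.2401 + 0.1521 + 0.3600 + 0.3481 + 0.0169 + 0.1444 + 0.0289 + 0.0196 = 1.3357

1.336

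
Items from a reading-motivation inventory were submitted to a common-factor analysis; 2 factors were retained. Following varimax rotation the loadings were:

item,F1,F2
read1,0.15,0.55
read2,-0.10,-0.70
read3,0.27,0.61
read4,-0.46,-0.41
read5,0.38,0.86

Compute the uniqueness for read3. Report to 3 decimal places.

h² = 0.27² + 0.61² = 0.0729 + 0.3721 = 0.4450
Uniqueness u² = 1 − h² = 1 − 0.4450 = 0.5550

0.555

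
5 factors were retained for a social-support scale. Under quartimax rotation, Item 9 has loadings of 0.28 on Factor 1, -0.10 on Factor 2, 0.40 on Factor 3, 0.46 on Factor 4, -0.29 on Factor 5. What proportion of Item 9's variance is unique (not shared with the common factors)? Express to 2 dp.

0.46

h² = 0.28² + (-0.10)² + 0.40² + 0.46² + (-0.29)² = 0.0784 + 0.0100 + 0.1600 + 0.2116 + 0.0841 = 0.5441
Uniqueness u² = 1 − h² = 1 − 0.5441 = 0.4559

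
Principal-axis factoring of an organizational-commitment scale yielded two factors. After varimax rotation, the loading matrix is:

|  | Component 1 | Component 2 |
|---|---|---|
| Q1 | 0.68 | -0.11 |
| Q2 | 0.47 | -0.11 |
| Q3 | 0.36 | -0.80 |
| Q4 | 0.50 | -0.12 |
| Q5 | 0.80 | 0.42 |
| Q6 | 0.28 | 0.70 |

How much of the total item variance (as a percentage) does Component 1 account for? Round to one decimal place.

SS loadings for Component 1 = 0.68² + 0.47² + 0.36² + 0.50² + 0.80² + 0.28² = 1.7813
With 6 standardized items, total variance = 6. Proportion = 1.7813/6 = 0.2969 → 29.69%.

29.7%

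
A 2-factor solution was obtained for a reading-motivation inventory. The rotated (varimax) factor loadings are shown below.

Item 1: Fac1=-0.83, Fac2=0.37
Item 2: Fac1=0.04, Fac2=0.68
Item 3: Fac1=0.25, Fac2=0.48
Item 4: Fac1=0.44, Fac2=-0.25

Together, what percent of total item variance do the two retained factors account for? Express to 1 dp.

Communalities: 0.8258, 0.4640, 0.2929, 0.2561; Σh² = 1.8388.
Total variance with 4 standardized items is 4, so the solution explains 1.8388/4 = 0.4597 = 45.97%.

46.0%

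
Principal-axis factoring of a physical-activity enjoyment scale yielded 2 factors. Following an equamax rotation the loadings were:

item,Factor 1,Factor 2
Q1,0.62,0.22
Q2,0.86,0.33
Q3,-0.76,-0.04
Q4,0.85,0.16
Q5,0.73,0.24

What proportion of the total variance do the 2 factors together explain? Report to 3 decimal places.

Communalities: 0.4328, 0.8485, 0.5792, 0.7481, 0.5905; Σh² = 3.1991.
Total variance with 5 standardized items is 5, so the solution explains 3.1991/5 = 0.6398.

0.640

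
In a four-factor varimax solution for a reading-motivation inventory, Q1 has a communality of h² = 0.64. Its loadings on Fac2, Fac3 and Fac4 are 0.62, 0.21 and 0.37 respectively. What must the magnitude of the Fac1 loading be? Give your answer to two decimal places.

Under orthogonal rotation h² = Σλ², so λ_Fac1² = h² − (0.5654) = 0.64 − 0.5654 = 0.0746.
|λ| = √0.0746 = 0.2731.

0.27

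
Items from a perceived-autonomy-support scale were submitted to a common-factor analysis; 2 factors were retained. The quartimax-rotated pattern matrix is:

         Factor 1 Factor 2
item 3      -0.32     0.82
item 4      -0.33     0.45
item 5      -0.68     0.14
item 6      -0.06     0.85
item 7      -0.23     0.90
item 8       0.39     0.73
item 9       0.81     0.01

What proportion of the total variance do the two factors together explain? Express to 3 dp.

SS loadings by factor: 1.5384, 2.9600; total = 4.4984.
Total variance with 7 standardized items is 7, so the solution explains 4.4984/7 = 0.6426.

0.643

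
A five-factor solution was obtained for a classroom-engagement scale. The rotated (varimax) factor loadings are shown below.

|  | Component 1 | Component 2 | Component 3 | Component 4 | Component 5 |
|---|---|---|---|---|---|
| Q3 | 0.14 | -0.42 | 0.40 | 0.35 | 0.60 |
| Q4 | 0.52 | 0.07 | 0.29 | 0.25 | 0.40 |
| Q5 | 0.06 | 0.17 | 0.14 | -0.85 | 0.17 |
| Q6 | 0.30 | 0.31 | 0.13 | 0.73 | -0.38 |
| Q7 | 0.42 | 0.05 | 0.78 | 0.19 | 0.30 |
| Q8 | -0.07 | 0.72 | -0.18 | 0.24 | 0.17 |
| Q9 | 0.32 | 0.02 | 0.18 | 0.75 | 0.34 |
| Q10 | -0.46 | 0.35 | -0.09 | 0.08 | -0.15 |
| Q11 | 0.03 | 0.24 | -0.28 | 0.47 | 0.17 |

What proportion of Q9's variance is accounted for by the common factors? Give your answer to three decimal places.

0.813

h² = 0.32² + 0.02² + 0.18² + 0.75² + 0.34² = 0.1024 + 0.0004 + 0.0324 + 0.5625 + 0.1156 = 0.8133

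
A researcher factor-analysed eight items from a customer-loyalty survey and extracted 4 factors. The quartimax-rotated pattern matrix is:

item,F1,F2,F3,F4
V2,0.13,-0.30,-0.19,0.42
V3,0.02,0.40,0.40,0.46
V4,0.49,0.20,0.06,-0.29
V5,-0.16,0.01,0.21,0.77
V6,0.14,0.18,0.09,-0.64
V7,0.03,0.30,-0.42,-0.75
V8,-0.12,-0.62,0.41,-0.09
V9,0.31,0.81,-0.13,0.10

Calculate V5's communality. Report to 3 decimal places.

h² = (-0.16)² + 0.01² + 0.21² + 0.77² = 0.0256 + 0.0001 + 0.0441 + 0.5929 = 0.6627

0.663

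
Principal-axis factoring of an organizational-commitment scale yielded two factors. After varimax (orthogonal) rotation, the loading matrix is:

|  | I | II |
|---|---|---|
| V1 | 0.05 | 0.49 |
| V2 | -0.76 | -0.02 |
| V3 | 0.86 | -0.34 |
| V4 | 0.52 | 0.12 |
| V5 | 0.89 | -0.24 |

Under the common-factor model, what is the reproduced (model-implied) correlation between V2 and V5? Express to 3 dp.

r̂ = Σ λ_i·λ_j across factors = (-0.76)(0.89) + (-0.02)(-0.24)
  = -0.6764 +0.0048 = -0.6716

-0.672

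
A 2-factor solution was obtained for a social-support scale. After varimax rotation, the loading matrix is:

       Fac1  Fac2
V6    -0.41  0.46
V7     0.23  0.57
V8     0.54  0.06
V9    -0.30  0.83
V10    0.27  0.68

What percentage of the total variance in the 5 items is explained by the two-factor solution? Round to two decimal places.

47.34%

Communalities: 0.3797, 0.3778, 0.2952, 0.7789, 0.5353; Σh² = 2.3669.
Total variance with 5 standardized items is 5, so the solution explains 2.3669/5 = 0.4734 = 47.34%.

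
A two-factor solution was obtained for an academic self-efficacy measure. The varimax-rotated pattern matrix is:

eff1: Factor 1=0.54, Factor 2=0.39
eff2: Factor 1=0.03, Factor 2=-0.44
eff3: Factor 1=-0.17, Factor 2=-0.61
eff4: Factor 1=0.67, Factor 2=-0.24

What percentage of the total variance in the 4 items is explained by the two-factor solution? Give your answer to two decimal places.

SS loadings by factor: 0.7703, 0.7754; total = 1.5457.
Total variance with 4 standardized items is 4, so the solution explains 1.5457/4 = 0.3864 = 38.64%.

38.64%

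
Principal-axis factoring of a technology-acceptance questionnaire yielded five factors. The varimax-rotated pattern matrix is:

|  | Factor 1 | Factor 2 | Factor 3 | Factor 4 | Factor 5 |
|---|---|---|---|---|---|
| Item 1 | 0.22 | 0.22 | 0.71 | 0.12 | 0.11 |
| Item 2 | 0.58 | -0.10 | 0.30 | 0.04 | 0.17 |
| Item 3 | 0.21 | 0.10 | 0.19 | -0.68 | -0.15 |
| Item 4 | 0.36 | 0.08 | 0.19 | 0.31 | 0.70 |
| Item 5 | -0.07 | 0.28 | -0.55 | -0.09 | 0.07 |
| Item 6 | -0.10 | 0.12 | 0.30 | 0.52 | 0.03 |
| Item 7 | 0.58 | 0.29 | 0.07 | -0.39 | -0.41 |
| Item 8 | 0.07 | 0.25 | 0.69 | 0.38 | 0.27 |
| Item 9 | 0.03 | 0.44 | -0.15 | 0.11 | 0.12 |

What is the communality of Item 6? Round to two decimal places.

0.39

h² = (-0.10)² + 0.12² + 0.30² + 0.52² + 0.03² = 0.0100 + 0.0144 + 0.0900 + 0.2704 + 0.0009 = 0.3857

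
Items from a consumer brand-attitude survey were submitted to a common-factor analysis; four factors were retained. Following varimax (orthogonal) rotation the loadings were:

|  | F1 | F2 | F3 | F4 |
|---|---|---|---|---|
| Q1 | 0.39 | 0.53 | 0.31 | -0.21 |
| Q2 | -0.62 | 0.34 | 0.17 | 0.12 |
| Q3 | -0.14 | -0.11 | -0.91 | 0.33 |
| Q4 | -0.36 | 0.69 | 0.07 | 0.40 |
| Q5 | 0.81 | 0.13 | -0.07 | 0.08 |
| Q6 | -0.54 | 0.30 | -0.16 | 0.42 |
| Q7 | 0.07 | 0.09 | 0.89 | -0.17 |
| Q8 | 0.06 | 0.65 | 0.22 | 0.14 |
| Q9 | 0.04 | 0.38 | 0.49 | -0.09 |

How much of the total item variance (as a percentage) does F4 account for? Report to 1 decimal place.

6.3%

SS loadings for F4 = (-0.21)² + 0.12² + 0.33² + 0.40² + 0.08² + 0.42² + (-0.17)² + 0.14² + (-0.09)² = 0.5668
With 9 standardized items, total variance = 9. Proportion = 0.5668/9 = 0.0630 → 6.30%.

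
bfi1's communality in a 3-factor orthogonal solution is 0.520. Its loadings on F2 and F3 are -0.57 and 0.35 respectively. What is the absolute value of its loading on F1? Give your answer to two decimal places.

Under orthogonal rotation h² = Σλ², so λ_F1² = h² − (0.4474) = 0.520 − 0.4474 = 0.0726.
|λ| = √0.0726 = 0.2694.

0.27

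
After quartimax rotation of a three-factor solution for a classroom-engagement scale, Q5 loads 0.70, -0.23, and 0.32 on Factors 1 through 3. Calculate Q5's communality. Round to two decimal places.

h² = 0.70² + (-0.23)² + 0.32² = 0.4900 + 0.0529 + 0.1024 = 0.6453

0.65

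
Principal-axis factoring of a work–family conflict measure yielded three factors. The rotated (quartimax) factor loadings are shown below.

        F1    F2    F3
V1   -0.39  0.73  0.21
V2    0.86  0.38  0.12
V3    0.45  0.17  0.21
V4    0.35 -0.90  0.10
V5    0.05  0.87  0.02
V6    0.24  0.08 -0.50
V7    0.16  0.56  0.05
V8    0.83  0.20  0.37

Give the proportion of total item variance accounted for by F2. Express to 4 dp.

0.3291

SS loadings for F2 = 0.73² + 0.38² + 0.17² + (-0.90)² + 0.87² + 0.08² + 0.56² + 0.20² = 2.6331
Proportion of variance = 2.6331 / 8 = 0.3291.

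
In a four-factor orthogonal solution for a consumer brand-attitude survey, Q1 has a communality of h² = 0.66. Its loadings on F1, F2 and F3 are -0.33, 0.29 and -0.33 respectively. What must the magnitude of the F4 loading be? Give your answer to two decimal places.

0.60

Under orthogonal rotation h² = Σλ², so λ_F4² = h² − (0.3019) = 0.66 − 0.3019 = 0.3581.
|λ| = √0.3581 = 0.5984.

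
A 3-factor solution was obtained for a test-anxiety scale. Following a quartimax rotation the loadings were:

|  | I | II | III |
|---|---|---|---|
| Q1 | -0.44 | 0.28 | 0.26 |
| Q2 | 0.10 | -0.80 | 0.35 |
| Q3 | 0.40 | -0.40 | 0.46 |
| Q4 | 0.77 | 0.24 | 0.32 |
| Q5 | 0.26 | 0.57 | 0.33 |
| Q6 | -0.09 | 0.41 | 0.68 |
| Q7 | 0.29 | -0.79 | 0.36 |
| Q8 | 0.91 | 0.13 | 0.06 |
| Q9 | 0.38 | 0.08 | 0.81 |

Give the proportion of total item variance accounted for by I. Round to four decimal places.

SS loadings for I = (-0.44)² + 0.10² + 0.40² + 0.77² + 0.26² + (-0.09)² + 0.29² + 0.91² + 0.38² = 2.0888
Proportion of variance = 2.0888 / 9 = 0.2321.

0.2321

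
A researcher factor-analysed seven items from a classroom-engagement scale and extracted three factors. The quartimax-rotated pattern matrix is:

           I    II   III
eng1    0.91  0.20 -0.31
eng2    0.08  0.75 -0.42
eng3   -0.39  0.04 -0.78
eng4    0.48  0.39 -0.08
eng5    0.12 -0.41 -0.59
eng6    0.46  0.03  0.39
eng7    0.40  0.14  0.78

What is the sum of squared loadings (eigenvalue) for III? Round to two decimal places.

SS loadings for III = (-0.31)² + (-0.42)² + (-0.78)² + (-0.08)² + (-0.59)² + 0.39² + 0.78² = 0.0961 + 0.1764 + 0.6084 + 0.0064 + 0.3481 + 0.1521 + 0.6084 = 1.9959

2.00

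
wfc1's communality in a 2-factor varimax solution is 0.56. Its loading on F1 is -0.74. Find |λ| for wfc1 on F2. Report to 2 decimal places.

Under orthogonal rotation h² = Σλ², so λ_F2² = h² − (0.5476) = 0.56 − 0.5476 = 0.0124.
|λ| = √0.0124 = 0.1114.

0.11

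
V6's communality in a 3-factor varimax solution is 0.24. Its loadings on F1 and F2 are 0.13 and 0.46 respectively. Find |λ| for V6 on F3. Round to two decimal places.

0.11

Under orthogonal rotation h² = Σλ², so λ_F3² = h² − (0.2285) = 0.24 − 0.2285 = 0.0115.
|λ| = √0.0115 = 0.1072.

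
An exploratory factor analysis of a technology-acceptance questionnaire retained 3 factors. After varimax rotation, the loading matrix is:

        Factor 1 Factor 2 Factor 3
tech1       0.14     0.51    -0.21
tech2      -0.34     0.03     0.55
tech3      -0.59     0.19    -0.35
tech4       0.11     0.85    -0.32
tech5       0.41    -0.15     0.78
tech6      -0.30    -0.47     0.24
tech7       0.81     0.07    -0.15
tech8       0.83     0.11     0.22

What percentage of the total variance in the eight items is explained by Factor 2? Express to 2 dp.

16.00%

SS loadings for Factor 2 = 0.51² + 0.03² + 0.19² + 0.85² + (-0.15)² + (-0.47)² + 0.07² + 0.11² = 1.2800
With 8 standardized items, total variance = 8. Proportion = 1.2800/8 = 0.1600 → 16.00%.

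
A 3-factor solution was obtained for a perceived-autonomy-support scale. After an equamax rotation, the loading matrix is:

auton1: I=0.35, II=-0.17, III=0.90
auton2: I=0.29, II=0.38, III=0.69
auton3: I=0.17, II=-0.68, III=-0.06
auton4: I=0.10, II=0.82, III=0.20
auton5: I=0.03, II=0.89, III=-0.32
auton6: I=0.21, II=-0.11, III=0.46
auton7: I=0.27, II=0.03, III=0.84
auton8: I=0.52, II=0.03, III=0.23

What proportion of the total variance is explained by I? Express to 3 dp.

0.079

SS loadings for I = 0.35² + 0.29² + 0.17² + 0.10² + 0.03² + 0.21² + 0.27² + 0.52² = 0.6338
Proportion of variance = 0.6338 / 8 = 0.0792.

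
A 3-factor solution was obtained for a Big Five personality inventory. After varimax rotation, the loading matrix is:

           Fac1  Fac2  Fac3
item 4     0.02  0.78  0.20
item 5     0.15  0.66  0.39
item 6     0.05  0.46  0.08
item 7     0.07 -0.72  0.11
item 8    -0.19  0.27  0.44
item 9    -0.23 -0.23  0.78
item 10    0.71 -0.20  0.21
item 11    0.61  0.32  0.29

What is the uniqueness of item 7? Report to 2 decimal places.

h² = 0.07² + (-0.72)² + 0.11² = 0.0049 + 0.5184 + 0.0121 = 0.5354
Uniqueness u² = 1 − h² = 1 − 0.5354 = 0.4646

0.46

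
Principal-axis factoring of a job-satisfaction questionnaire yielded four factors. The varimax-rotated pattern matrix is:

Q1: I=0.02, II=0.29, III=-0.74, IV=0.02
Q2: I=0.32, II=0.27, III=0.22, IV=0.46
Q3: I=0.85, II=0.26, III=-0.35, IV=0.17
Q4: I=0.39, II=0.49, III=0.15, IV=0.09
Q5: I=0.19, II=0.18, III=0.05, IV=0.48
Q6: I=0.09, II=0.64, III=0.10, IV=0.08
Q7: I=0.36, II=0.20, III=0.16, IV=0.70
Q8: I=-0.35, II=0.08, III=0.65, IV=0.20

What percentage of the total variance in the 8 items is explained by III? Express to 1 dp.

SS loadings for III = (-0.74)² + 0.22² + (-0.35)² + 0.15² + 0.05² + 0.10² + 0.16² + 0.65² = 1.2016
With 8 standardized items, total variance = 8. Proportion = 1.2016/8 = 0.1502 → 15.02%.

15.0%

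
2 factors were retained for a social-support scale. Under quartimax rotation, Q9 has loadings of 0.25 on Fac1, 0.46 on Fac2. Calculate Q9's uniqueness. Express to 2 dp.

h² = 0.25² + 0.46² = 0.0625 + 0.2116 = 0.2741
Uniqueness u² = 1 − h² = 1 − 0.2741 = 0.7259

0.73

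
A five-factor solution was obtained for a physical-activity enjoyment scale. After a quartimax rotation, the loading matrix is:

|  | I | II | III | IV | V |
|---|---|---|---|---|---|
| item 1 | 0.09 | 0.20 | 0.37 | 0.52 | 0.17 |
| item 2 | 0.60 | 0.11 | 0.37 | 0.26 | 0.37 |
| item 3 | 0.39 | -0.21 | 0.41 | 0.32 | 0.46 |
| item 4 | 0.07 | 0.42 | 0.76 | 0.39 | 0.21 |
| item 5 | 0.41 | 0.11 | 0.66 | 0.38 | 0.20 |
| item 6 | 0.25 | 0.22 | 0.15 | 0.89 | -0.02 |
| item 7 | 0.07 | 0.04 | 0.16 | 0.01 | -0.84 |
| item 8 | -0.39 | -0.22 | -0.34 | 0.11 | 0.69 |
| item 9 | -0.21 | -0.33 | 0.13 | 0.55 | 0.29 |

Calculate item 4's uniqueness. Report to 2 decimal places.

h² = 0.07² + 0.42² + 0.76² + 0.39² + 0.21² = 0.0049 + 0.1764 + 0.5776 + 0.1521 + 0.0441 = 0.9551
Uniqueness u² = 1 − h² = 1 − 0.9551 = 0.0449

0.04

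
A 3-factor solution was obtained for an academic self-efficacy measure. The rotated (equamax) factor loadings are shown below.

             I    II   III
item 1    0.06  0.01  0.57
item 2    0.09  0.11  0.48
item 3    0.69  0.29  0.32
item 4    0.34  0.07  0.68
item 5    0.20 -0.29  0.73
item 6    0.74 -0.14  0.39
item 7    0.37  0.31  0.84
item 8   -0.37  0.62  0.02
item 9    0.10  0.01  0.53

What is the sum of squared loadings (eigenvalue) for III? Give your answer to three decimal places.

2.792

SS loadings for III = 0.57² + 0.48² + 0.32² + 0.68² + 0.73² + 0.39² + 0.84² + 0.02² + 0.53² = 0.3249 + 0.2304 + 0.1024 + 0.4624 + 0.5329 + 0.1521 + 0.7056 + 0.0004 + 0.2809 = 2.7920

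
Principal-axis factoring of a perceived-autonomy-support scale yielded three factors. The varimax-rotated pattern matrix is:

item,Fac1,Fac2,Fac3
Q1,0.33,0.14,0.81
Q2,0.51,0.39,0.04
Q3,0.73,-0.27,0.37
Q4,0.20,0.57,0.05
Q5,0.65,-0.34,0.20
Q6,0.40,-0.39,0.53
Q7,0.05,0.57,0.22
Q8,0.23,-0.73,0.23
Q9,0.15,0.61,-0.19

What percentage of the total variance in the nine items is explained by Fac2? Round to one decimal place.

23.0%

SS loadings for Fac2 = 0.14² + 0.39² + (-0.27)² + 0.57² + (-0.34)² + (-0.39)² + 0.57² + (-0.73)² + 0.61² = 2.0671
With 9 standardized items, total variance = 9. Proportion = 2.0671/9 = 0.2297 → 22.97%.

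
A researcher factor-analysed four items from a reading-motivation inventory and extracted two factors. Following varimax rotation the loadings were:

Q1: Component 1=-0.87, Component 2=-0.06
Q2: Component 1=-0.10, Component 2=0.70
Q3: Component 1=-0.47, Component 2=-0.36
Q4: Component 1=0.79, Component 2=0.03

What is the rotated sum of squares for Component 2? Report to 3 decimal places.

0.624

SS loadings for Component 2 = (-0.06)² + 0.70² + (-0.36)² + 0.03² = 0.0036 + 0.4900 + 0.1296 + 0.0009 = 0.6241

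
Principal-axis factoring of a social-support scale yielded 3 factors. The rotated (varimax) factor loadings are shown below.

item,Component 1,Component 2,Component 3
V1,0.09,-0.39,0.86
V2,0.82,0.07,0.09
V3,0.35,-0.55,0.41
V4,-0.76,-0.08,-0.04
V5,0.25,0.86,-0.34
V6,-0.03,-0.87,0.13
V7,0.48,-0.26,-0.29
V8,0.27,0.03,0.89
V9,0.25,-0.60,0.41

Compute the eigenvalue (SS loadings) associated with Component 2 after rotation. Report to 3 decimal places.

SS loadings for Component 2 = (-0.39)² + 0.07² + (-0.55)² + (-0.08)² + 0.86² + (-0.87)² + (-0.26)² + 0.03² + (-0.60)² = 0.1521 + 0.0049 + 0.3025 + 0.0064 + 0.7396 + 0.7569 + 0.0676 + 0.0009 + 0.3600 = 2.3909

2.391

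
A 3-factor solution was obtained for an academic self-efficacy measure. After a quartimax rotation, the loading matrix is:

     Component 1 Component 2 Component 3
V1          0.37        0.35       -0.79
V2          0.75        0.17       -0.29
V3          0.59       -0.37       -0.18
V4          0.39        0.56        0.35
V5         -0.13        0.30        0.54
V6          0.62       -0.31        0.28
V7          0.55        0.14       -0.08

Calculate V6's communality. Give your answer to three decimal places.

h² = 0.62² + (-0.31)² + 0.28² = 0.3844 + 0.0961 + 0.0784 = 0.5589

0.559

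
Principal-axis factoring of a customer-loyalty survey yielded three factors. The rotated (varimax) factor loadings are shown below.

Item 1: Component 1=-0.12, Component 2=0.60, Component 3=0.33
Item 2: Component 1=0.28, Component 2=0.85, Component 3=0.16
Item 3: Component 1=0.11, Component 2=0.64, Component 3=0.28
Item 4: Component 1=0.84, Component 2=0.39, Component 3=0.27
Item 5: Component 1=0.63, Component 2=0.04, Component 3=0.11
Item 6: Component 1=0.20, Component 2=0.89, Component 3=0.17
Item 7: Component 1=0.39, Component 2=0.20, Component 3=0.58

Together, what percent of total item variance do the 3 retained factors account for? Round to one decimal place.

Communalities: 0.4833, 0.8265, 0.5001, 0.9306, 0.4106, 0.8610, 0.5285; Σh² = 4.5406.
Total variance with 7 standardized items is 7, so the solution explains 4.5406/7 = 0.6487 = 64.87%.

64.9%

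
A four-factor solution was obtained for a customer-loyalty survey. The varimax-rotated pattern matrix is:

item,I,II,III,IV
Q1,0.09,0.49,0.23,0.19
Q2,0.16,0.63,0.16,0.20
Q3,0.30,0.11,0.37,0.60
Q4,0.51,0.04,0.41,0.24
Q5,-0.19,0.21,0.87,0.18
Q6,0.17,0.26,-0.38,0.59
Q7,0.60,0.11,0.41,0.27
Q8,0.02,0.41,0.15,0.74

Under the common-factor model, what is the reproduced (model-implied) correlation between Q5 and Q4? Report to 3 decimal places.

r̂ = Σ λ_i·λ_j across factors = (-0.19)(0.51) + (0.21)(0.04) + (0.87)(0.41) + (0.18)(0.24)
  = -0.0969 +0.0084 +0.3567 +0.0432 = 0.3114

0.311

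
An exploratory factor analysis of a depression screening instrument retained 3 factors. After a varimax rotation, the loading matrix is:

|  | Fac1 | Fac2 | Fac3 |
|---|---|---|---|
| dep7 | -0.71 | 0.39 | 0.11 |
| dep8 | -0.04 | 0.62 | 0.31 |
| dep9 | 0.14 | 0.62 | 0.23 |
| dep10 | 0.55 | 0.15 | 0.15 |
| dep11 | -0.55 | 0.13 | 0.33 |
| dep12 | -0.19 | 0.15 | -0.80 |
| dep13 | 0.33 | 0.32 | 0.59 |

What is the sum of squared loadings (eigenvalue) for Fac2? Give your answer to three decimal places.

1.085

SS loadings for Fac2 = 0.39² + 0.62² + 0.62² + 0.15² + 0.13² + 0.15² + 0.32² = 0.1521 + 0.3844 + 0.3844 + 0.0225 + 0.0169 + 0.0225 + 0.1024 = 1.0852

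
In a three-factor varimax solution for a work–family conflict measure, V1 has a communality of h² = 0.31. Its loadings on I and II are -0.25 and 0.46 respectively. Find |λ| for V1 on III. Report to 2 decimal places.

0.19

Under orthogonal rotation h² = Σλ², so λ_III² = h² − (0.2741) = 0.31 − 0.2741 = 0.0359.
|λ| = √0.0359 = 0.1895.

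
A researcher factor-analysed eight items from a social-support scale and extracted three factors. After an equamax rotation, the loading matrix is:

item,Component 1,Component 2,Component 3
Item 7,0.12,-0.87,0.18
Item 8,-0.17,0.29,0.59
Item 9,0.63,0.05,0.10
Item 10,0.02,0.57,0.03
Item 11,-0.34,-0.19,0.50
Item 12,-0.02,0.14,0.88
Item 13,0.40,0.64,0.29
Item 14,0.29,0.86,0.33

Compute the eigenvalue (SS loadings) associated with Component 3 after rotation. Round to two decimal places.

1.61

SS loadings for Component 3 = 0.18² + 0.59² + 0.10² + 0.03² + 0.50² + 0.88² + 0.29² + 0.33² = 0.0324 + 0.3481 + 0.0100 + 0.0009 + 0.2500 + 0.7744 + 0.0841 + 0.1089 = 1.6088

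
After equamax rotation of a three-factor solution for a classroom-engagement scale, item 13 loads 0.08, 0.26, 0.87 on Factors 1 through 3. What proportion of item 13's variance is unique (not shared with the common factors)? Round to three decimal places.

h² = 0.08² + 0.26² + 0.87² = 0.0064 + 0.0676 + 0.7569 = 0.8309
Uniqueness u² = 1 − h² = 1 − 0.8309 = 0.1691

0.169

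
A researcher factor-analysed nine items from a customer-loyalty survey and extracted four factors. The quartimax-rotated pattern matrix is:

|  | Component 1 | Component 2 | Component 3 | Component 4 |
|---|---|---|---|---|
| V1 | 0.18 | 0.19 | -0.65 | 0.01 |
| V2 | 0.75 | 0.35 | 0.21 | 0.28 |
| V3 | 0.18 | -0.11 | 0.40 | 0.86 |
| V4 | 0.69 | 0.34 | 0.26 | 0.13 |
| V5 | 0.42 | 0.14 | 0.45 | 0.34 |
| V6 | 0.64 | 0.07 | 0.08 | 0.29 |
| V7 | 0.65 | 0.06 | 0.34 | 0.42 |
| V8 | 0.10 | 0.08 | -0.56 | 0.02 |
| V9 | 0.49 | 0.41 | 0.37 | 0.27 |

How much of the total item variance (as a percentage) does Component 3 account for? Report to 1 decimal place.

16.3%

SS loadings for Component 3 = (-0.65)² + 0.21² + 0.40² + 0.26² + 0.45² + 0.08² + 0.34² + (-0.56)² + 0.37² = 1.4692
With 9 standardized items, total variance = 9. Proportion = 1.4692/9 = 0.1632 → 16.32%.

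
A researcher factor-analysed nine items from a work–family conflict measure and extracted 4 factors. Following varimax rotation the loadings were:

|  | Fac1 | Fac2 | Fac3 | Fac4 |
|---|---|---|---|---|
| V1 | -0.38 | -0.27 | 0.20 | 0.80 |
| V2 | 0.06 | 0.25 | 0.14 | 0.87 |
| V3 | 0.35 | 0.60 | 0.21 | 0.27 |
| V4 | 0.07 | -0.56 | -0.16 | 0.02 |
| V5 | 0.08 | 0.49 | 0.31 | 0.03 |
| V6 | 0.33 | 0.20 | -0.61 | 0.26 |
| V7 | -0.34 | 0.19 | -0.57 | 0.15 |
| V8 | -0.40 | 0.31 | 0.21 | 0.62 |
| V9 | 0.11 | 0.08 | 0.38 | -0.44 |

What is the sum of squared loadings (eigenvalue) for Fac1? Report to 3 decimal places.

SS loadings for Fac1 = (-0.38)² + 0.06² + 0.35² + 0.07² + 0.08² + 0.33² + (-0.34)² + (-0.40)² + 0.11² = 0.1444 + 0.0036 + 0.1225 + 0.0049 + 0.0064 + 0.1089 + 0.1156 + 0.1600 + 0.0121 = 0.6784

0.678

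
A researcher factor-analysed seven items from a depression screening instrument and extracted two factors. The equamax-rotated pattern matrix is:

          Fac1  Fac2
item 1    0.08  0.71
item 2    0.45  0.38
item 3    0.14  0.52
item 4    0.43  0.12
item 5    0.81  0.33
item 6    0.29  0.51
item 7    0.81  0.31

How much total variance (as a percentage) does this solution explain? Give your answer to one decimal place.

45.8%

SS loadings by factor: 1.8097, 1.3984; total = 3.2081.
Total variance with 7 standardized items is 7, so the solution explains 3.2081/7 = 0.4583 = 45.83%.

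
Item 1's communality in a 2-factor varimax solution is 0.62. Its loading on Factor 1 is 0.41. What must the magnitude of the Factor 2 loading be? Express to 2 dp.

Under orthogonal rotation h² = Σλ², so λ_Factor 2² = h² − (0.1681) = 0.62 − 0.1681 = 0.4519.
|λ| = √0.4519 = 0.6722.

0.67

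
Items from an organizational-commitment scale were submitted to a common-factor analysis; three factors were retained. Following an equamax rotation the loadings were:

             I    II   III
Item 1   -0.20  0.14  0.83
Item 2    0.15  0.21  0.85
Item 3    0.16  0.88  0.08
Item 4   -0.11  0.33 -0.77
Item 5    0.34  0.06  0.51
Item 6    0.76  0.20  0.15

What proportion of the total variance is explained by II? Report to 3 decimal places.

0.165

SS loadings for II = 0.14² + 0.21² + 0.88² + 0.33² + 0.06² + 0.20² = 0.9906
Proportion of variance = 0.9906 / 6 = 0.1651.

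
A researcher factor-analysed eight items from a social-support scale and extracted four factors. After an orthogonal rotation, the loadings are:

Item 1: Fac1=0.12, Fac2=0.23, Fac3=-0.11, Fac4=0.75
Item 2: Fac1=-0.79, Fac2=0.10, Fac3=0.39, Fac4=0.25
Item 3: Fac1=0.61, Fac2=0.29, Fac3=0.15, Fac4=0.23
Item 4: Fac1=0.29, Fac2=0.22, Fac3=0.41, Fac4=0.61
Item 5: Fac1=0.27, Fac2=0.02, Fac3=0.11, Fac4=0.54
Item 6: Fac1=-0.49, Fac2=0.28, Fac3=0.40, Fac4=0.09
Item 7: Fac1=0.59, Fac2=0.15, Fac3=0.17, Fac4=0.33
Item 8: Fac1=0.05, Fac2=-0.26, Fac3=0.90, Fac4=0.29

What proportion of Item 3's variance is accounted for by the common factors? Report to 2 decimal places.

0.53

h² = 0.61² + 0.29² + 0.15² + 0.23² = 0.3721 + 0.0841 + 0.0225 + 0.0529 = 0.5316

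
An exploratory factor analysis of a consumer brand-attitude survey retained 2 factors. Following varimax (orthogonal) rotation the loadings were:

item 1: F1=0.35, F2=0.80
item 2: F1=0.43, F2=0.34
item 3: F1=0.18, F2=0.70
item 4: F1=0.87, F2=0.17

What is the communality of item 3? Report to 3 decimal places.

0.522

h² = 0.18² + 0.70² = 0.0324 + 0.4900 = 0.5224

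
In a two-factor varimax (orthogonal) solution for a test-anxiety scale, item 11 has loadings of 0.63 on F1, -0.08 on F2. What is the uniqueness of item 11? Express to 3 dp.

0.597

h² = 0.63² + (-0.08)² = 0.3969 + 0.0064 = 0.4033
Uniqueness u² = 1 − h² = 1 − 0.4033 = 0.5967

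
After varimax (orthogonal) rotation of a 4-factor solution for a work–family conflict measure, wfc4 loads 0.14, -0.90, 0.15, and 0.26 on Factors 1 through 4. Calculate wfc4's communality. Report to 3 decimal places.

h² = 0.14² + (-0.90)² + 0.15² + 0.26² = 0.0196 + 0.8100 + 0.0225 + 0.0676 = 0.9197

0.920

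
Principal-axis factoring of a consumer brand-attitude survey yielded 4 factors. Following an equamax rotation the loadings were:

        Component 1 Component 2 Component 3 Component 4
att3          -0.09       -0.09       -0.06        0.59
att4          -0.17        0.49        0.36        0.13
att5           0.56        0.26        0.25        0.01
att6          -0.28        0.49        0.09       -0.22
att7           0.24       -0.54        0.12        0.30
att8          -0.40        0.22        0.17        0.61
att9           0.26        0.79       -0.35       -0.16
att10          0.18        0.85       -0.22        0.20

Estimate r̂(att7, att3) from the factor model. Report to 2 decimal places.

r̂ = Σ λ_i·λ_j across factors = (0.24)(-0.09) + (-0.54)(-0.09) + (0.12)(-0.06) + (0.30)(0.59)
  = -0.0216 +0.0486 -0.0072 +0.1770 = 0.1968

0.20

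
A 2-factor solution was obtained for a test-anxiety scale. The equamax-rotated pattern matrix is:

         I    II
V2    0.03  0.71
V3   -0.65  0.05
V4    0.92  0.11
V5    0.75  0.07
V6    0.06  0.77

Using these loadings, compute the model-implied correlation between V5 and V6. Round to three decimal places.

r̂ = Σ λ_i·λ_j across factors = (0.75)(0.06) + (0.07)(0.77)
  = +0.0450 +0.0539 = 0.0989

0.099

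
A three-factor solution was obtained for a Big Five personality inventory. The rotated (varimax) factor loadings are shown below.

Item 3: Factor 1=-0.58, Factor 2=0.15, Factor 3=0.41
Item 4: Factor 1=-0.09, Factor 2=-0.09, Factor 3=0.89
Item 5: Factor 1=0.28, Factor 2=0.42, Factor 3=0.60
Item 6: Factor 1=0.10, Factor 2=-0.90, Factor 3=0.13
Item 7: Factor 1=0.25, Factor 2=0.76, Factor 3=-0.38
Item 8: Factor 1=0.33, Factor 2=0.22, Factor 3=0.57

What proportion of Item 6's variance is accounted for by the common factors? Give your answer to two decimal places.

h² = 0.10² + (-0.90)² + 0.13² = 0.0100 + 0.8100 + 0.0169 = 0.8369

0.84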